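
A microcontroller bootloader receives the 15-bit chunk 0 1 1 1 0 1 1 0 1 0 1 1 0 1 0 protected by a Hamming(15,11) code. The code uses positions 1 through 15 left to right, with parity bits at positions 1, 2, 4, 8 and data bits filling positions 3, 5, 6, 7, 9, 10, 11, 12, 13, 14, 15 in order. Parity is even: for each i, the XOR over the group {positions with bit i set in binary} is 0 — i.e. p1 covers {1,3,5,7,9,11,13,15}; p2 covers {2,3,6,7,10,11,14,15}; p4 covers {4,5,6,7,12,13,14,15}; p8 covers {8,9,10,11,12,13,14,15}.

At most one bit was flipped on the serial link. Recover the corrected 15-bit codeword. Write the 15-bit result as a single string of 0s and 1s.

s1 (pos 1,3,5,7,9,11,13,15): 0⊕1⊕0⊕1⊕1⊕1⊕0⊕0 = 0
s2 (pos 2,3,6,7,10,11,14,15): 1⊕1⊕1⊕1⊕0⊕1⊕1⊕0 = 0
s4 (pos 4,5,6,7,12,13,14,15): 1⊕0⊕1⊕1⊕1⊕0⊕1⊕0 = 1
s8 (pos 8,9,10,11,12,13,14,15): 0⊕1⊕0⊕1⊕1⊕0⊕1⊕0 = 0
Syndrome s8…s1 = 0100 → error at position 4.
Flip position 4: 011101101011010 → 011001101011010

011001101011010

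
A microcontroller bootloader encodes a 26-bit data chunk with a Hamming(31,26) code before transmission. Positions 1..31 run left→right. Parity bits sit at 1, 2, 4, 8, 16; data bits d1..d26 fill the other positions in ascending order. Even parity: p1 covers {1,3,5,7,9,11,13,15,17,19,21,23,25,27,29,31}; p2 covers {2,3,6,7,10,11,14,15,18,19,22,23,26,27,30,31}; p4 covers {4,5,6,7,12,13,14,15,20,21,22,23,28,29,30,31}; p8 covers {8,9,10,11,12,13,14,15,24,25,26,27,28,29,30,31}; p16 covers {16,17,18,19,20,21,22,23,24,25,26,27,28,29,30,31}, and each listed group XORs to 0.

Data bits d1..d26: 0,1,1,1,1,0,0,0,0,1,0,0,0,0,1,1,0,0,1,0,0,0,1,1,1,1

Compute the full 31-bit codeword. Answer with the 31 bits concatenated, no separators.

0100111110000101000110010001111

Place data at non-parity positions: p1 p2 0 p4 1 1 1 p8 1 0 0 0 0 1 0 p16 0 0 0 1 1 0 0 1 0 0 0 1 1 1 1
p1 (pos 1,3,5,7,9,11,13,15,17,19,21,23,25,27,29,31): XOR of data positions = 0⊕1⊕1⊕1⊕0⊕0⊕0⊕0⊕0⊕1⊕0⊕0⊕0⊕1⊕1 = 0
p2 (pos 2,3,6,7,10,11,14,15,18,19,22,23,26,27,30,31): XOR of data positions = 0⊕1⊕1⊕0⊕0⊕1⊕0⊕0⊕0⊕0⊕0⊕0⊕0⊕1⊕1 = 1
p4 (pos 4,5,6,7,12,13,14,15,20,21,22,23,28,29,30,31): XOR of data positions = 1⊕1⊕1⊕0⊕0⊕1⊕0⊕1⊕1⊕0⊕0⊕1⊕1⊕1⊕1 = 0
p8 (pos 8,9,10,11,12,13,14,15,24,25,26,27,28,29,30,31): XOR of data positions = 1⊕0⊕0⊕0⊕0⊕1⊕0⊕1⊕0⊕0⊕0⊕1⊕1⊕1⊕1 = 1
p16 (pos 16,17,18,19,20,21,22,23,24,25,26,27,28,29,30,31): XOR of data positions = 0⊕0⊕0⊕1⊕1⊕0⊕0⊕1⊕0⊕0⊕0⊕1⊕1⊕1⊕1 = 1
Codeword: 0100111110000101000110010001111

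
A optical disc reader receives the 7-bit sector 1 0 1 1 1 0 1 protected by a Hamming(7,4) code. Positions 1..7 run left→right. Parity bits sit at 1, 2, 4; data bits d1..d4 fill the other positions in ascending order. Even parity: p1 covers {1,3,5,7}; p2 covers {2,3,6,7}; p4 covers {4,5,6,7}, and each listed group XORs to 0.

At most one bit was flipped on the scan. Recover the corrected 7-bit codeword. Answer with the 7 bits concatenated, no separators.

s1 (pos 1,3,5,7): 1⊕1⊕1⊕1 = 0
s2 (pos 2,3,6,7): 0⊕1⊕0⊕1 = 0
s4 (pos 4,5,6,7): 1⊕1⊕0⊕1 = 1
Syndrome s4…s1 = 100 → error at position 4.
Flip position 4: 1011101 → 1010101

1010101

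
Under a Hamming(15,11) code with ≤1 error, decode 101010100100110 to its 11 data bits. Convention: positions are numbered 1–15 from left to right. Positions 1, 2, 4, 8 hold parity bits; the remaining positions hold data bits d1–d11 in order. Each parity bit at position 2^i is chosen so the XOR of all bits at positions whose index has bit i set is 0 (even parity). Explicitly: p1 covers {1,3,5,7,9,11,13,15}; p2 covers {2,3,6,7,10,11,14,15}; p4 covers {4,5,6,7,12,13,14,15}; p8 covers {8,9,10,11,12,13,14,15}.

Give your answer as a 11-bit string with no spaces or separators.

11011100110

s1 (pos 1,3,5,7,9,11,13,15): 1⊕1⊕1⊕1⊕0⊕0⊕1⊕0 = 1
s2 (pos 2,3,6,7,10,11,14,15): 0⊕1⊕0⊕1⊕1⊕0⊕1⊕0 = 0
s4 (pos 4,5,6,7,12,13,14,15): 0⊕1⊕0⊕1⊕0⊕1⊕1⊕0 = 0
s8 (pos 8,9,10,11,12,13,14,15): 0⊕0⊕1⊕0⊕0⊕1⊕1⊕0 = 1
Syndrome s8…s1 = 1001 → error at position 9.
Flip position 9: 101010100100110 → 101010101100110
Read data bits from positions 3,5,6,7,9,10,11,12,13,14,15: 11011100110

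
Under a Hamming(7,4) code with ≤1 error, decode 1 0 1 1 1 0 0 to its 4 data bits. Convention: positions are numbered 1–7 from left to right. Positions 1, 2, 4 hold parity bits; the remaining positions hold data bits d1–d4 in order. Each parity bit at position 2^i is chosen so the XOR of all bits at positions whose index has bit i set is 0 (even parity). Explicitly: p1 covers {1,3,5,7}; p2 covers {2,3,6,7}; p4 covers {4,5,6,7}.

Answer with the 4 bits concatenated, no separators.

s1 (pos 1,3,5,7): 1⊕1⊕1⊕0 = 1
s2 (pos 2,3,6,7): 0⊕1⊕0⊕0 = 1
s4 (pos 4,5,6,7): 1⊕1⊕0⊕0 = 0
Syndrome s4…s1 = 011 → error at position 3.
Flip position 3: 1011100 → 1001100
Read data bits from positions 3,5,6,7: 0100

0100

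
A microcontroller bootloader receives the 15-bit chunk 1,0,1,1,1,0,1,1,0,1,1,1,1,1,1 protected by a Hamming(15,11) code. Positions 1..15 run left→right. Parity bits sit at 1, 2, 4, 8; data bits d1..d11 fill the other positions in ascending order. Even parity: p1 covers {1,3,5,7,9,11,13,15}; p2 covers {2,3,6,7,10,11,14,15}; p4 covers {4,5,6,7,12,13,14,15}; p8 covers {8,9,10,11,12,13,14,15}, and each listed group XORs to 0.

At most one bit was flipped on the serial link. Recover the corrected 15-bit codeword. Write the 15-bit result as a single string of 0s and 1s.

s1 (pos 1,3,5,7,9,11,13,15): 1⊕1⊕1⊕1⊕0⊕1⊕1⊕1 = 1
s2 (pos 2,3,6,7,10,11,14,15): 0⊕1⊕0⊕1⊕1⊕1⊕1⊕1 = 0
s4 (pos 4,5,6,7,12,13,14,15): 1⊕1⊕0⊕1⊕1⊕1⊕1⊕1 = 1
s8 (pos 8,9,10,11,12,13,14,15): 1⊕0⊕1⊕1⊕1⊕1⊕1⊕1 = 1
Syndrome s8…s1 = 1101 → error at position 13.
Flip position 13: 101110110111111 → 101110110111011

101110110111011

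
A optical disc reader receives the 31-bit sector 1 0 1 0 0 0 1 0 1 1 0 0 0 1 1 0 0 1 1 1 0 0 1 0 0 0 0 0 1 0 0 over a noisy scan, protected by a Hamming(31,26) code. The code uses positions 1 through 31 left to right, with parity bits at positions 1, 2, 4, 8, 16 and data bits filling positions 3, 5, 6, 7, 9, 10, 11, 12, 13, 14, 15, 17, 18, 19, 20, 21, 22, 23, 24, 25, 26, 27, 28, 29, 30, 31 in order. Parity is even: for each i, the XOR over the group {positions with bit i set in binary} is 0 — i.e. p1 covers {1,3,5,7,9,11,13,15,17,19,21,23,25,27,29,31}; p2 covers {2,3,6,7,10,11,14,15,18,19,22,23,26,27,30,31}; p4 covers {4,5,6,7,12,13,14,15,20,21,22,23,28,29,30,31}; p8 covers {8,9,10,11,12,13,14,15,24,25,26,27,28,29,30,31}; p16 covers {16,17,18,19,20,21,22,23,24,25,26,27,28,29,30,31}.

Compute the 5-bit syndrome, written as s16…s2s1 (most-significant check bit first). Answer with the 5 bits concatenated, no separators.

s1 (pos 1,3,5,7,9,11,13,15,17,19,21,23,25,27,29,31): 1⊕1⊕0⊕1⊕1⊕0⊕0⊕1⊕0⊕1⊕0⊕1⊕0⊕0⊕1⊕0 = 0
s2 (pos 2,3,6,7,10,11,14,15,18,19,22,23,26,27,30,31): 0⊕1⊕0⊕1⊕1⊕0⊕1⊕1⊕1⊕1⊕0⊕1⊕0⊕0⊕0⊕0 = 0
s4 (pos 4,5,6,7,12,13,14,15,20,21,22,23,28,29,30,31): 0⊕0⊕0⊕1⊕0⊕0⊕1⊕1⊕1⊕0⊕0⊕1⊕0⊕1⊕0⊕0 = 0
s8 (pos 8,9,10,11,12,13,14,15,24,25,26,27,28,29,30,31): 0⊕1⊕1⊕0⊕0⊕0⊕1⊕1⊕0⊕0⊕0⊕0⊕0⊕1⊕0⊕0 = 1
s16 (pos 16,17,18,19,20,21,22,23,24,25,26,27,28,29,30,31): 0⊕0⊕1⊕1⊕1⊕0⊕0⊕1⊕0⊕0⊕0⊕0⊕0⊕1⊕0⊕0 = 1
Syndrome s16…s1 = 11000 → error at position 24.

11000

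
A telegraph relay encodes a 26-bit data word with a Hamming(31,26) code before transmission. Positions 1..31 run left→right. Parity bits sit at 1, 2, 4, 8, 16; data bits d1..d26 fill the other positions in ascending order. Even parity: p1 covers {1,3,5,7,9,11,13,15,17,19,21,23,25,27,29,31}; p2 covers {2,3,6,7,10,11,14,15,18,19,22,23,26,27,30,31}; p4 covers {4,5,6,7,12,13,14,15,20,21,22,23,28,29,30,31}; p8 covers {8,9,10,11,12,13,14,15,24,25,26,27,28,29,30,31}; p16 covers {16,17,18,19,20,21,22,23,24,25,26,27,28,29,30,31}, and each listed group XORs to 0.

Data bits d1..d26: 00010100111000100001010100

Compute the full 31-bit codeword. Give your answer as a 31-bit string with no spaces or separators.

Place data at non-parity positions: p1 p2 0 p4 0 0 1 p8 0 1 0 0 1 1 1 p16 0 0 0 1 0 0 0 0 1 0 1 0 1 0 0
p1 (pos 1,3,5,7,9,11,13,15,17,19,21,23,25,27,29,31): XOR of data positions = 0⊕0⊕1⊕0⊕0⊕1⊕1⊕0⊕0⊕0⊕0⊕1⊕1⊕1⊕0 = 0
p2 (pos 2,3,6,7,10,11,14,15,18,19,22,23,26,27,30,31): XOR of data positions = 0⊕0⊕1⊕1⊕0⊕1⊕1⊕0⊕0⊕0⊕0⊕0⊕1⊕0⊕0 = 1
p4 (pos 4,5,6,7,12,13,14,15,20,21,22,23,28,29,30,31): XOR of data positions = 0⊕0⊕1⊕0⊕1⊕1⊕1⊕1⊕0⊕0⊕0⊕0⊕1⊕0⊕0 = 0
p8 (pos 8,9,10,11,12,13,14,15,24,25,26,27,28,29,30,31): XOR of data positions = 0⊕1⊕0⊕0⊕1⊕1⊕1⊕0⊕1⊕0⊕1⊕0⊕1⊕0⊕0 = 1
p16 (pos 16,17,18,19,20,21,22,23,24,25,26,27,28,29,30,31): XOR of data positions = 0⊕0⊕0⊕1⊕0⊕0⊕0⊕0⊕1⊕0⊕1⊕0⊕1⊕0⊕0 = 0
Codeword: 0100001101001110000100001010100

0100001101001110000100001010100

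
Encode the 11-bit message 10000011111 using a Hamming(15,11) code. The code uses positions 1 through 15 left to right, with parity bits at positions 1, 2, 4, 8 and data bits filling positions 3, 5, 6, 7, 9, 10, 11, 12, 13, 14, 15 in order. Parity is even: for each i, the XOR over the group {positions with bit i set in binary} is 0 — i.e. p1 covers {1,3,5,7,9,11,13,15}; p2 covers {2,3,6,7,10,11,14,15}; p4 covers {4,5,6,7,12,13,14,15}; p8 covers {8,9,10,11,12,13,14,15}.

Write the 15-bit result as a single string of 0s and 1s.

Place data at non-parity positions: p1 p2 1 p4 0 0 0 p8 0 0 1 1 1 1 1
p1 (pos 1,3,5,7,9,11,13,15): XOR of data positions = 1⊕0⊕0⊕0⊕1⊕1⊕1 = 0
p2 (pos 2,3,6,7,10,11,14,15): XOR of data positions = 1⊕0⊕0⊕0⊕1⊕1⊕1 = 0
p4 (pos 4,5,6,7,12,13,14,15): XOR of data positions = 0⊕0⊕0⊕1⊕1⊕1⊕1 = 0
p8 (pos 8,9,10,11,12,13,14,15): XOR of data positions = 0⊕0⊕1⊕1⊕1⊕1⊕1 = 1
Codeword: 001000010011111

001000010011111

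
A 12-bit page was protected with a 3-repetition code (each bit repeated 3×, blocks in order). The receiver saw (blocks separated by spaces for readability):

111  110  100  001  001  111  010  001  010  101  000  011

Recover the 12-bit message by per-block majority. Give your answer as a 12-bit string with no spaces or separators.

Block 1 (111): 3 ones → 1
Block 2 (110): 2 ones → 1
Block 3 (100): 1 one → 0
Block 4 (001): 1 one → 0
Block 5 (001): 1 one → 0
Block 6 (111): 3 ones → 1
Block 7 (010): 1 one → 0
Block 8 (001): 1 one → 0
Block 9 (010): 1 one → 0
Block 10 (101): 2 ones → 1
Block 11 (000): 0 ones → 0
Block 12 (011): 2 ones → 1

110001000101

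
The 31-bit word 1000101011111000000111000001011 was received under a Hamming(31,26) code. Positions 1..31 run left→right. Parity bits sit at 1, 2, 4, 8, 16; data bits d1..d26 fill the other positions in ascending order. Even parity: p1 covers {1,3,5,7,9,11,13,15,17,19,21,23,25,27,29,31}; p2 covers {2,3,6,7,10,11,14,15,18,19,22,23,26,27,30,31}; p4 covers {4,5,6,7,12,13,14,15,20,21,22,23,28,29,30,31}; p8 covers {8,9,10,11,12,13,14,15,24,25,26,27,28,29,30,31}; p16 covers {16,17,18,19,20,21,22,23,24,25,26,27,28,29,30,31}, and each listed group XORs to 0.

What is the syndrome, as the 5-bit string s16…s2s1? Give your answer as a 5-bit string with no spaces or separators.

s1 (pos 1,3,5,7,9,11,13,15,17,19,21,23,25,27,29,31): 1⊕0⊕1⊕1⊕1⊕1⊕1⊕0⊕0⊕0⊕1⊕0⊕0⊕0⊕0⊕1 = 0
s2 (pos 2,3,6,7,10,11,14,15,18,19,22,23,26,27,30,31): 0⊕0⊕0⊕1⊕1⊕1⊕0⊕0⊕0⊕0⊕1⊕0⊕0⊕0⊕1⊕1 = 0
s4 (pos 4,5,6,7,12,13,14,15,20,21,22,23,28,29,30,31): 0⊕1⊕0⊕1⊕1⊕1⊕0⊕0⊕1⊕1⊕1⊕0⊕1⊕0⊕1⊕1 = 0
s8 (pos 8,9,10,11,12,13,14,15,24,25,26,27,28,29,30,31): 0⊕1⊕1⊕1⊕1⊕1⊕0⊕0⊕0⊕0⊕0⊕0⊕1⊕0⊕1⊕1 = 0
s16 (pos 16,17,18,19,20,21,22,23,24,25,26,27,28,29,30,31): 0⊕0⊕0⊕0⊕1⊕1⊕1⊕0⊕0⊕0⊕0⊕0⊕1⊕0⊕1⊕1 = 0
Syndrome s16…s1 = 00000 → no error.

00000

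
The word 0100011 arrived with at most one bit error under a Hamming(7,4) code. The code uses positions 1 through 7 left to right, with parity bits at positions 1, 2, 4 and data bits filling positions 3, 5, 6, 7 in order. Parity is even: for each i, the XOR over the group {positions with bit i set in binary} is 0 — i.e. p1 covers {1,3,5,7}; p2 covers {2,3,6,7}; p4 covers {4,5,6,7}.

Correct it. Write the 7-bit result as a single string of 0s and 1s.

s1 (pos 1,3,5,7): 0⊕0⊕0⊕1 = 1
s2 (pos 2,3,6,7): 1⊕0⊕1⊕1 = 1
s4 (pos 4,5,6,7): 0⊕0⊕1⊕1 = 0
Syndrome s4…s1 = 011 → error at position 3.
Flip position 3: 0100011 → 0110011

0110011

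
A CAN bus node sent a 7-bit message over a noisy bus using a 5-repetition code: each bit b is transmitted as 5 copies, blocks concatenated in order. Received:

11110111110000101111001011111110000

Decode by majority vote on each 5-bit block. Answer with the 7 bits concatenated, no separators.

1101010

Block 1 (11110): 4 ones → 1
Block 2 (11111): 5 ones → 1
Block 3 (00001): 1 one → 0
Block 4 (01111): 4 ones → 1
Block 5 (00101): 2 ones → 0
Block 6 (11111): 5 ones → 1
Block 7 (10000): 1 one → 0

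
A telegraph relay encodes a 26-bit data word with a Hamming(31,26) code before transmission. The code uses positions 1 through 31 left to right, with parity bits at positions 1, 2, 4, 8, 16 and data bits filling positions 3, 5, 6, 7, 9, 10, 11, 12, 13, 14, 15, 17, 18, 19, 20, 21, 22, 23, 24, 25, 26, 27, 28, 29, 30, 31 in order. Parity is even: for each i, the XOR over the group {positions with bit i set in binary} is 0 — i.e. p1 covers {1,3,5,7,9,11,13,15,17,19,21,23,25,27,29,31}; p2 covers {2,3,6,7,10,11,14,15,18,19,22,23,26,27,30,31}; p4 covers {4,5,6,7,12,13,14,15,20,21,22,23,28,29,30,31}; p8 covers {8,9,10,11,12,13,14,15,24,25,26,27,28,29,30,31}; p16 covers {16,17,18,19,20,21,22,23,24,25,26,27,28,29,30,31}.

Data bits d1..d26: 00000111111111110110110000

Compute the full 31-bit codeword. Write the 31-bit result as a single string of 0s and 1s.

0101000101111111111110110110000

Place data at non-parity positions: p1 p2 0 p4 0 0 0 p8 0 1 1 1 1 1 1 p16 1 1 1 1 1 0 1 1 0 1 1 0 0 0 0
p1 (pos 1,3,5,7,9,11,13,15,17,19,21,23,25,27,29,31): XOR of data positions = 0⊕0⊕0⊕0⊕1⊕1⊕1⊕1⊕1⊕1⊕1⊕0⊕1⊕0⊕0 = 0
p2 (pos 2,3,6,7,10,11,14,15,18,19,22,23,26,27,30,31): XOR of data positions = 0⊕0⊕0⊕1⊕1⊕1⊕1⊕1⊕1⊕0⊕1⊕1⊕1⊕0⊕0 = 1
p4 (pos 4,5,6,7,12,13,14,15,20,21,22,23,28,29,30,31): XOR of data positions = 0⊕0⊕0⊕1⊕1⊕1⊕1⊕1⊕1⊕0⊕1⊕0⊕0⊕0⊕0 = 1
p8 (pos 8,9,10,11,12,13,14,15,24,25,26,27,28,29,30,31): XOR of data positions = 0⊕1⊕1⊕1⊕1⊕1⊕1⊕1⊕0⊕1⊕1⊕0⊕0⊕0⊕0 = 1
p16 (pos 16,17,18,19,20,21,22,23,24,25,26,27,28,29,30,31): XOR of data positions = 1⊕1⊕1⊕1⊕1⊕0⊕1⊕1⊕0⊕1⊕1⊕0⊕0⊕0⊕0 = 1
Codeword: 0101000101111111111110110110000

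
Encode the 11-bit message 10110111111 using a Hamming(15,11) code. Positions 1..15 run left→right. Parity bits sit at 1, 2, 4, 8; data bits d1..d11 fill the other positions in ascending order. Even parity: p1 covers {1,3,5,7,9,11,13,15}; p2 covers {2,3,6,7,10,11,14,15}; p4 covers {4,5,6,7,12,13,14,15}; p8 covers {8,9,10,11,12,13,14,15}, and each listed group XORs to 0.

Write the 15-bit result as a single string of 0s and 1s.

Place data at non-parity positions: p1 p2 1 p4 0 1 1 p8 0 1 1 1 1 1 1
p1 (pos 1,3,5,7,9,11,13,15): XOR of data positions = 1⊕0⊕1⊕0⊕1⊕1⊕1 = 1
p2 (pos 2,3,6,7,10,11,14,15): XOR of data positions = 1⊕1⊕1⊕1⊕1⊕1⊕1 = 1
p4 (pos 4,5,6,7,12,13,14,15): XOR of data positions = 0⊕1⊕1⊕1⊕1⊕1⊕1 = 0
p8 (pos 8,9,10,11,12,13,14,15): XOR of data positions = 0⊕1⊕1⊕1⊕1⊕1⊕1 = 0
Codeword: 111001100111111

111001100111111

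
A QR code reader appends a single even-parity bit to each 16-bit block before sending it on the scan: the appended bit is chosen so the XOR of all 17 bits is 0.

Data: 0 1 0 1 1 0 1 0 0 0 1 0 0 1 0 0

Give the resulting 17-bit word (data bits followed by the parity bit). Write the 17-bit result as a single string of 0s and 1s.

XOR of the 16 data bits: 0⊕1⊕0⊕1⊕1⊕0⊕1⊕0⊕0⊕0⊕1⊕0⊕0⊕1⊕0⊕0 = 0
Parity bit = 0 (so all 17 bits XOR to 0).

01011010001001000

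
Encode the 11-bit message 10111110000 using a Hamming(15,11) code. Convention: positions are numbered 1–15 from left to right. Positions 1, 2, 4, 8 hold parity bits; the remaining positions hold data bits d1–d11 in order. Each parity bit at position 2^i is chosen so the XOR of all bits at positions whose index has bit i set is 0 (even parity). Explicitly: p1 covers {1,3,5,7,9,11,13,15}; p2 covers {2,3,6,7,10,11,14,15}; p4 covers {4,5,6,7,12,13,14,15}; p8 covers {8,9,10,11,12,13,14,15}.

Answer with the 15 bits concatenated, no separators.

Place data at non-parity positions: p1 p2 1 p4 0 1 1 p8 1 1 1 0 0 0 0
p1 (pos 1,3,5,7,9,11,13,15): XOR of data positions = 1⊕0⊕1⊕1⊕1⊕0⊕0 = 0
p2 (pos 2,3,6,7,10,11,14,15): XOR of data positions = 1⊕1⊕1⊕1⊕1⊕0⊕0 = 1
p4 (pos 4,5,6,7,12,13,14,15): XOR of data positions = 0⊕1⊕1⊕0⊕0⊕0⊕0 = 0
p8 (pos 8,9,10,11,12,13,14,15): XOR of data positions = 1⊕1⊕1⊕0⊕0⊕0⊕0 = 1
Codeword: 011001111110000

011001111110000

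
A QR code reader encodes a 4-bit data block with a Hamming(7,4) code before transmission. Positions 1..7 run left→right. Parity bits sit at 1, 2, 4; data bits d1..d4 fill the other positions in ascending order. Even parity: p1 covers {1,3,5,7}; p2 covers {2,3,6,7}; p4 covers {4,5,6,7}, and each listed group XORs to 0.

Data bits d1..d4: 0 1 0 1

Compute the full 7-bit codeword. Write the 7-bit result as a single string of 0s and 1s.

Place data at non-parity positions: p1 p2 0 p4 1 0 1
p1 (pos 1,3,5,7): XOR of data positions = 0⊕1⊕1 = 0
p2 (pos 2,3,6,7): XOR of data positions = 0⊕0⊕1 = 1
p4 (pos 4,5,6,7): XOR of data positions = 1⊕0⊕1 = 0
Codeword: 0100101

0100101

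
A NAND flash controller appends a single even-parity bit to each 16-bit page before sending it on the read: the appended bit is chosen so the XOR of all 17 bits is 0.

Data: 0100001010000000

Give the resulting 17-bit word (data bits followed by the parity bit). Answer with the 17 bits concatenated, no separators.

01000010100000001

XOR of the 16 data bits: 0⊕1⊕0⊕0⊕0⊕0⊕1⊕0⊕1⊕0⊕0⊕0⊕0⊕0⊕0⊕0 = 1
Parity bit = 1 (so all 17 bits XOR to 0).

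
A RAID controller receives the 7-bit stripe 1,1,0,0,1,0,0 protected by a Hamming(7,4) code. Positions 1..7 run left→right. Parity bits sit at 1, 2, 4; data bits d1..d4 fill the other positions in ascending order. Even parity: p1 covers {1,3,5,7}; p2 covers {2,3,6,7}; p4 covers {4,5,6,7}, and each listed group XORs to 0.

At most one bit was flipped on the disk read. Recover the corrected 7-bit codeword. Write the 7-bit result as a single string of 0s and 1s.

1100110

s1 (pos 1,3,5,7): 1⊕0⊕1⊕0 = 0
s2 (pos 2,3,6,7): 1⊕0⊕0⊕0 = 1
s4 (pos 4,5,6,7): 0⊕1⊕0⊕0 = 1
Syndrome s4…s1 = 110 → error at position 6.
Flip position 6: 1100100 → 1100110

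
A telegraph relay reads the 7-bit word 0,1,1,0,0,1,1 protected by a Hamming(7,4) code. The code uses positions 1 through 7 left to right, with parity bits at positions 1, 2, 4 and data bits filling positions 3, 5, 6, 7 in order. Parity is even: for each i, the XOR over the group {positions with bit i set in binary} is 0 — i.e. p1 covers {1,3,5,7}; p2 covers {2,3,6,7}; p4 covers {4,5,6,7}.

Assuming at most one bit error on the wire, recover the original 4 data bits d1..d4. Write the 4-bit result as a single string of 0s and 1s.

s1 (pos 1,3,5,7): 0⊕1⊕0⊕1 = 0
s2 (pos 2,3,6,7): 1⊕1⊕1⊕1 = 0
s4 (pos 4,5,6,7): 0⊕0⊕1⊕1 = 0
Syndrome s4…s1 = 000 → no error.
Read data bits from positions 3,5,6,7: 1011

1011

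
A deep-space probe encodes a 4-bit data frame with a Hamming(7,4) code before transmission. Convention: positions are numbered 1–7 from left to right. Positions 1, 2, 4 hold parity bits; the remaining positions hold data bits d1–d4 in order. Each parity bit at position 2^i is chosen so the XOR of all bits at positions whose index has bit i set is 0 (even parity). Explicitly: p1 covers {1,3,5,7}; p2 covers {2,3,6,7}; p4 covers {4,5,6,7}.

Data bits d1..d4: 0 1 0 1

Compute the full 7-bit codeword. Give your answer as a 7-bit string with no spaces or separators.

0100101

Place data at non-parity positions: p1 p2 0 p4 1 0 1
p1 (pos 1,3,5,7): XOR of data positions = 0⊕1⊕1 = 0
p2 (pos 2,3,6,7): XOR of data positions = 0⊕0⊕1 = 1
p4 (pos 4,5,6,7): XOR of data positions = 1⊕0⊕1 = 0
Codeword: 0100101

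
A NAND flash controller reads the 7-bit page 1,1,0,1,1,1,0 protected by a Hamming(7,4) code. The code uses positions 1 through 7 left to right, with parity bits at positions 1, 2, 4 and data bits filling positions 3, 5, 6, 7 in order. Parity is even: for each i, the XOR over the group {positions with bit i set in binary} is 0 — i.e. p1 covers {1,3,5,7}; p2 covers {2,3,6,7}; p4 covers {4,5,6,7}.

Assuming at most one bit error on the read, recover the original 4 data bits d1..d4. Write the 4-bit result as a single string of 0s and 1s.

0110

s1 (pos 1,3,5,7): 1⊕0⊕1⊕0 = 0
s2 (pos 2,3,6,7): 1⊕0⊕1⊕0 = 0
s4 (pos 4,5,6,7): 1⊕1⊕1⊕0 = 1
Syndrome s4…s1 = 100 → error at position 4.
Flip position 4: 1101110 → 1100110
Read data bits from positions 3,5,6,7: 0110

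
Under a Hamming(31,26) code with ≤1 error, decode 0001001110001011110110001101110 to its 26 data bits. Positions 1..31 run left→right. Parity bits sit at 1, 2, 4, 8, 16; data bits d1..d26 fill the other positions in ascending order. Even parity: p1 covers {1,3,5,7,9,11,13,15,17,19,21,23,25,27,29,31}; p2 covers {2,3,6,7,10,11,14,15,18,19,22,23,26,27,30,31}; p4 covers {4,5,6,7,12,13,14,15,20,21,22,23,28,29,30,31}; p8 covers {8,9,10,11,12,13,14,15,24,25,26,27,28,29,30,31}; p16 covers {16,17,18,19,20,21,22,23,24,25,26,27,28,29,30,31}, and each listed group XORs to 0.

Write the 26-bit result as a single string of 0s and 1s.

s1 (pos 1,3,5,7,9,11,13,15,17,19,21,23,25,27,29,31): 0⊕0⊕0⊕1⊕1⊕0⊕1⊕1⊕1⊕0⊕1⊕0⊕1⊕0⊕1⊕0 = 0
s2 (pos 2,3,6,7,10,11,14,15,18,19,22,23,26,27,30,31): 0⊕0⊕0⊕1⊕0⊕0⊕0⊕1⊕1⊕0⊕0⊕0⊕1⊕0⊕1⊕0 = 1
s4 (pos 4,5,6,7,12,13,14,15,20,21,22,23,28,29,30,31): 1⊕0⊕0⊕1⊕0⊕1⊕0⊕1⊕1⊕1⊕0⊕0⊕1⊕1⊕1⊕0 = 1
s8 (pos 8,9,10,11,12,13,14,15,24,25,26,27,28,29,30,31): 1⊕1⊕0⊕0⊕0⊕1⊕0⊕1⊕0⊕1⊕1⊕0⊕1⊕1⊕1⊕0 = 1
s16 (pos 16,17,18,19,20,21,22,23,24,25,26,27,28,29,30,31): 1⊕1⊕1⊕0⊕1⊕1⊕0⊕0⊕0⊕1⊕1⊕0⊕1⊕1⊕1⊕0 = 0
Syndrome s16…s1 = 01110 → error at position 14.
Flip position 14: 0001001110001011110110001101110 → 0001001110001111110110001101110
Read data bits from positions 3,5,6,7,9,10,11,12,13,14,15,17,18,19,20,21,22,23,24,25,26,27,28,29,30,31: 00011000111110110001101110

00011000111110110001101110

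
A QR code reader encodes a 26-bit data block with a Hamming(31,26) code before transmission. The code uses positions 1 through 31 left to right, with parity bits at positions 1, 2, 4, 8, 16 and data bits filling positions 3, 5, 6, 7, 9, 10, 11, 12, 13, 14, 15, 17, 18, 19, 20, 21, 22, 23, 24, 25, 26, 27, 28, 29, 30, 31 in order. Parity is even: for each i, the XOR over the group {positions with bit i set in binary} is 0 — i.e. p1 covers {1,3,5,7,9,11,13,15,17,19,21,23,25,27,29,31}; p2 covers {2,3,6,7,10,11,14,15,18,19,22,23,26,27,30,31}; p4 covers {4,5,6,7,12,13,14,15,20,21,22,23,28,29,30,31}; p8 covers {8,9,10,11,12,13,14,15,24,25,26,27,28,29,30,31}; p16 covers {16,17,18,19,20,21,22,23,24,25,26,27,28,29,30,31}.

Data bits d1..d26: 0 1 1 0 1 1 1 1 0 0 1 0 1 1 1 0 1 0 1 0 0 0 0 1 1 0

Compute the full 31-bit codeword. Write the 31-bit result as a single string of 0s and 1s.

0000110011110011011101010000110

Place data at non-parity positions: p1 p2 0 p4 1 1 0 p8 1 1 1 1 0 0 1 p16 0 1 1 1 0 1 0 1 0 0 0 0 1 1 0
p1 (pos 1,3,5,7,9,11,13,15,17,19,21,23,25,27,29,31): XOR of data positions = 0⊕1⊕0⊕1⊕1⊕0⊕1⊕0⊕1⊕0⊕0⊕0⊕0⊕1⊕0 = 0
p2 (pos 2,3,6,7,10,11,14,15,18,19,22,23,26,27,30,31): XOR of data positions = 0⊕1⊕0⊕1⊕1⊕0⊕1⊕1⊕1⊕1⊕0⊕0⊕0⊕1⊕0 = 0
p4 (pos 4,5,6,7,12,13,14,15,20,21,22,23,28,29,30,31): XOR of data positions = 1⊕1⊕0⊕1⊕0⊕0⊕1⊕1⊕0⊕1⊕0⊕0⊕1⊕1⊕0 = 0
p8 (pos 8,9,10,11,12,13,14,15,24,25,26,27,28,29,30,31): XOR of data positions = 1⊕1⊕1⊕1⊕0⊕0⊕1⊕1⊕0⊕0⊕0⊕0⊕1⊕1⊕0 = 0
p16 (pos 16,17,18,19,20,21,22,23,24,25,26,27,28,29,30,31): XOR of data positions = 0⊕1⊕1⊕1⊕0⊕1⊕0⊕1⊕0⊕0⊕0⊕0⊕1⊕1⊕0 = 1
Codeword: 0000110011110011011101010000110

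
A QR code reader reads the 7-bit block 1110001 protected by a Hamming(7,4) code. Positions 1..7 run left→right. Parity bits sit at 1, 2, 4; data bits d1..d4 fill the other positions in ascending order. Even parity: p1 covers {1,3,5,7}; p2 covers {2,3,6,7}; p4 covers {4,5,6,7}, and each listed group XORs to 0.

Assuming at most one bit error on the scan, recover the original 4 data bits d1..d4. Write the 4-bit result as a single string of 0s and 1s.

1000

s1 (pos 1,3,5,7): 1⊕1⊕0⊕1 = 1
s2 (pos 2,3,6,7): 1⊕1⊕0⊕1 = 1
s4 (pos 4,5,6,7): 0⊕0⊕0⊕1 = 1
Syndrome s4…s1 = 111 → error at position 7.
Flip position 7: 1110001 → 1110000
Read data bits from positions 3,5,6,7: 1000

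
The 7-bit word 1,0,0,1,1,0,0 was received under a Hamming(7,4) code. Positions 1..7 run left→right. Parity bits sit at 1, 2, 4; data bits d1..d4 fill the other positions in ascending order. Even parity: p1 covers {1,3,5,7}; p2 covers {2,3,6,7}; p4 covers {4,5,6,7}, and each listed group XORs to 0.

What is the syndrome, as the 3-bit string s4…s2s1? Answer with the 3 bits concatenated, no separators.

000

s1 (pos 1,3,5,7): 1⊕0⊕1⊕0 = 0
s2 (pos 2,3,6,7): 0⊕0⊕0⊕0 = 0
s4 (pos 4,5,6,7): 1⊕1⊕0⊕0 = 0
Syndrome s4…s1 = 000 → no error.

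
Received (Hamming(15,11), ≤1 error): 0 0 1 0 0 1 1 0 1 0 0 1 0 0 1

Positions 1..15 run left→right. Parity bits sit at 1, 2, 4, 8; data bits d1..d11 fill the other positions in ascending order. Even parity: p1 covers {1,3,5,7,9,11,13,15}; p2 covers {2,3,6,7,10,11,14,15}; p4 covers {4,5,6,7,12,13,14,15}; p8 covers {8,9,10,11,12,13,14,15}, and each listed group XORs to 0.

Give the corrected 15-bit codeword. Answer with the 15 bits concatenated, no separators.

s1 (pos 1,3,5,7,9,11,13,15): 0⊕1⊕0⊕1⊕1⊕0⊕0⊕1 = 0
s2 (pos 2,3,6,7,10,11,14,15): 0⊕1⊕1⊕1⊕0⊕0⊕0⊕1 = 0
s4 (pos 4,5,6,7,12,13,14,15): 0⊕0⊕1⊕1⊕1⊕0⊕0⊕1 = 0
s8 (pos 8,9,10,11,12,13,14,15): 0⊕1⊕0⊕0⊕1⊕0⊕0⊕1 = 1
Syndrome s8…s1 = 1000 → error at position 8.
Flip position 8: 001001101001001 → 001001111001001

001001111001001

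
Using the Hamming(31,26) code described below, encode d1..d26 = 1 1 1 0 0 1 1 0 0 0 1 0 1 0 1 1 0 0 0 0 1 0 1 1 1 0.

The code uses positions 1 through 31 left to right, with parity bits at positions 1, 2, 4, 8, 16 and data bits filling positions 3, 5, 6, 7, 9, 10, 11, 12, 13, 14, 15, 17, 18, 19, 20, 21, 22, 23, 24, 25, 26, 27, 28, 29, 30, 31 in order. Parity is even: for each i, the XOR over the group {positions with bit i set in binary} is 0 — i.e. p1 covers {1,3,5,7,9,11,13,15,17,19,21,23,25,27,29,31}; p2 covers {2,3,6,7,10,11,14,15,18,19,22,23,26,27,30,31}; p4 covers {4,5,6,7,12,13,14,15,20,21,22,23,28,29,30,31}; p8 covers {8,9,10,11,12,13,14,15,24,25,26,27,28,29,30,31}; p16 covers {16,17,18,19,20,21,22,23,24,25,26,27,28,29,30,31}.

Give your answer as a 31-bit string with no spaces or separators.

0010110101100011010110000101110

Place data at non-parity positions: p1 p2 1 p4 1 1 0 p8 0 1 1 0 0 0 1 p16 0 1 0 1 1 0 0 0 0 1 0 1 1 1 0
p1 (pos 1,3,5,7,9,11,13,15,17,19,21,23,25,27,29,31): XOR of data positions = 1⊕1⊕0⊕0⊕1⊕0⊕1⊕0⊕0⊕1⊕0⊕0⊕0⊕1⊕0 = 0
p2 (pos 2,3,6,7,10,11,14,15,18,19,22,23,26,27,30,31): XOR of data positions = 1⊕1⊕0⊕1⊕1⊕0⊕1⊕1⊕0⊕0⊕0⊕1⊕0⊕1⊕0 = 0
p4 (pos 4,5,6,7,12,13,14,15,20,21,22,23,28,29,30,31): XOR of data positions = 1⊕1⊕0⊕0⊕0⊕0⊕1⊕1⊕1⊕0⊕0⊕1⊕1⊕1⊕0 = 0
p8 (pos 8,9,10,11,12,13,14,15,24,25,26,27,28,29,30,31): XOR of data positions = 0⊕1⊕1⊕0⊕0⊕0⊕1⊕0⊕0⊕1⊕0⊕1⊕1⊕1⊕0 = 1
p16 (pos 16,17,18,19,20,21,22,23,24,25,26,27,28,29,30,31): XOR of data positions = 0⊕1⊕0⊕1⊕1⊕0⊕0⊕0⊕0⊕1⊕0⊕1⊕1⊕1⊕0 = 1
Codeword: 0010110101100011010110000101110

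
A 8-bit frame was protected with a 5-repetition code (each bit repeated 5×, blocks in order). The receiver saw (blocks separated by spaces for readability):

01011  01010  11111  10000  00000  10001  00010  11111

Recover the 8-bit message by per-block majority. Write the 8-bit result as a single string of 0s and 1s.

10100001

Block 1 (01011): 3 ones → 1
Block 2 (01010): 2 ones → 0
Block 3 (11111): 5 ones → 1
Block 4 (10000): 1 one → 0
Block 5 (00000): 0 ones → 0
Block 6 (10001): 2 ones → 0
Block 7 (00010): 1 one → 0
Block 8 (11111): 5 ones → 1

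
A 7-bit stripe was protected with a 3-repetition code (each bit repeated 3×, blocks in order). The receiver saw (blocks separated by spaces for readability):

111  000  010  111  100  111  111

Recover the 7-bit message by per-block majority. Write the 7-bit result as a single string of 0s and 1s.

Block 1 (111): 3 ones → 1
Block 2 (000): 0 ones → 0
Block 3 (010): 1 one → 0
Block 4 (111): 3 ones → 1
Block 5 (100): 1 one → 0
Block 6 (111): 3 ones → 1
Block 7 (111): 3 ones → 1

1001011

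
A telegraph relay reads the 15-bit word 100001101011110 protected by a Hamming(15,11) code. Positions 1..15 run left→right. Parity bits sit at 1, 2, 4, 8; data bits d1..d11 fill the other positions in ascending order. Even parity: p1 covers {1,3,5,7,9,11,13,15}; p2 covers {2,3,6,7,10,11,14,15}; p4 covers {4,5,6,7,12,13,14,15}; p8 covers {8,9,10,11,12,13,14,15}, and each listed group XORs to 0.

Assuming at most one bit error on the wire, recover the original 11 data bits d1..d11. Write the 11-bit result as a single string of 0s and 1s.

s1 (pos 1,3,5,7,9,11,13,15): 1⊕0⊕0⊕1⊕1⊕1⊕1⊕0 = 1
s2 (pos 2,3,6,7,10,11,14,15): 0⊕0⊕1⊕1⊕0⊕1⊕1⊕0 = 0
s4 (pos 4,5,6,7,12,13,14,15): 0⊕0⊕1⊕1⊕1⊕1⊕1⊕0 = 1
s8 (pos 8,9,10,11,12,13,14,15): 0⊕1⊕0⊕1⊕1⊕1⊕1⊕0 = 1
Syndrome s8…s1 = 1101 → error at position 13.
Flip position 13: 100001101011110 → 100001101011010
Read data bits from positions 3,5,6,7,9,10,11,12,13,14,15: 00111011010

00111011010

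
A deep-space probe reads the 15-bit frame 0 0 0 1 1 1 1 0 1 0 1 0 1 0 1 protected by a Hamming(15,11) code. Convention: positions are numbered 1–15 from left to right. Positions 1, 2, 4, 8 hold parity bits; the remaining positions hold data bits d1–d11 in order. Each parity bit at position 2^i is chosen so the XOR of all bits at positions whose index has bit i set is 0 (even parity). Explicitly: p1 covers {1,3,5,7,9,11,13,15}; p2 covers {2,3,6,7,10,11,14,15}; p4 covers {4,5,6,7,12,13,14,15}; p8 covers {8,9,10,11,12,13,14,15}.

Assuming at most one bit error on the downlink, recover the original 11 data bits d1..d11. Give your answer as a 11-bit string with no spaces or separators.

01111010101

s1 (pos 1,3,5,7,9,11,13,15): 0⊕0⊕1⊕1⊕1⊕1⊕1⊕1 = 0
s2 (pos 2,3,6,7,10,11,14,15): 0⊕0⊕1⊕1⊕0⊕1⊕0⊕1 = 0
s4 (pos 4,5,6,7,12,13,14,15): 1⊕1⊕1⊕1⊕0⊕1⊕0⊕1 = 0
s8 (pos 8,9,10,11,12,13,14,15): 0⊕1⊕0⊕1⊕0⊕1⊕0⊕1 = 0
Syndrome s8…s1 = 0000 → no error.
Read data bits from positions 3,5,6,7,9,10,11,12,13,14,15: 01111010101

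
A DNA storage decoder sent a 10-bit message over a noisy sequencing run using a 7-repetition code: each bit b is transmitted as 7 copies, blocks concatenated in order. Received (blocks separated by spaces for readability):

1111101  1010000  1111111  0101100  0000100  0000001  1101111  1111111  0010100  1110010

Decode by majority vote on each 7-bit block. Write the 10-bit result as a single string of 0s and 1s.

1010001101

Block 1 (1111101): 6 ones → 1
Block 2 (1010000): 2 ones → 0
Block 3 (1111111): 7 ones → 1
Block 4 (0101100): 3 ones → 0
Block 5 (0000100): 1 one → 0
Block 6 (0000001): 1 one → 0
Block 7 (1101111): 6 ones → 1
Block 8 (1111111): 7 ones → 1
Block 9 (0010100): 2 ones → 0
Block 10 (1110010): 4 ones → 1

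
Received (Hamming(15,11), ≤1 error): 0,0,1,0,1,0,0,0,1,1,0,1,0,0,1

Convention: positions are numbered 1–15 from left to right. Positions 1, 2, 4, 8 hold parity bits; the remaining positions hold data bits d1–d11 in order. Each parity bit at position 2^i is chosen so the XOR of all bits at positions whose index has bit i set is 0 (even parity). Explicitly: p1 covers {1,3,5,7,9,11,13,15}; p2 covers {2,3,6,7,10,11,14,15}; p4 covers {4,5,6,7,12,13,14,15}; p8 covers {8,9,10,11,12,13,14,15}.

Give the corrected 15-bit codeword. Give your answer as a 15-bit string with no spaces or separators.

001011001101001

s1 (pos 1,3,5,7,9,11,13,15): 0⊕1⊕1⊕0⊕1⊕0⊕0⊕1 = 0
s2 (pos 2,3,6,7,10,11,14,15): 0⊕1⊕0⊕0⊕1⊕0⊕0⊕1 = 1
s4 (pos 4,5,6,7,12,13,14,15): 0⊕1⊕0⊕0⊕1⊕0⊕0⊕1 = 1
s8 (pos 8,9,10,11,12,13,14,15): 0⊕1⊕1⊕0⊕1⊕0⊕0⊕1 = 0
Syndrome s8…s1 = 0110 → error at position 6.
Flip position 6: 001010001101001 → 001011001101001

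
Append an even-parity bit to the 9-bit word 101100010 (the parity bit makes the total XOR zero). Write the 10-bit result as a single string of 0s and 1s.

1011000100

XOR of the 9 data bits: 1⊕0⊕1⊕1⊕0⊕0⊕0⊕1⊕0 = 0
Parity bit = 0 (so all 10 bits XOR to 0).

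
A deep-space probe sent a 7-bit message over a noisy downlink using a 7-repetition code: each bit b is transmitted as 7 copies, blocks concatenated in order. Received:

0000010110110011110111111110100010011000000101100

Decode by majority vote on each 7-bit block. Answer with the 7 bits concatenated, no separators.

0111000

Block 1 (0000010): 1 one → 0
Block 2 (1101100): 4 ones → 1
Block 3 (1111011): 6 ones → 1
Block 4 (1111110): 6 ones → 1
Block 5 (1000100): 2 ones → 0
Block 6 (1100000): 2 ones → 0
Block 7 (0101100): 3 ones → 0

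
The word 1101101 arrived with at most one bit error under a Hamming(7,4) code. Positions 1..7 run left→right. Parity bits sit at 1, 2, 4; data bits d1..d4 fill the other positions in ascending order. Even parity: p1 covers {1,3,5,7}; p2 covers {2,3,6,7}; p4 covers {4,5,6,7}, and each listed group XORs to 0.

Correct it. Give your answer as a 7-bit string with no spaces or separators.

1101001

s1 (pos 1,3,5,7): 1⊕0⊕1⊕1 = 1
s2 (pos 2,3,6,7): 1⊕0⊕0⊕1 = 0
s4 (pos 4,5,6,7): 1⊕1⊕0⊕1 = 1
Syndrome s4…s1 = 101 → error at position 5.
Flip position 5: 1101101 → 1101001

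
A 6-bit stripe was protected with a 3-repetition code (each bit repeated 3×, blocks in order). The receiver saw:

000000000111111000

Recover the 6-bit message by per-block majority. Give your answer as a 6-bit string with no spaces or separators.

Block 1 (000): 0 ones → 0
Block 2 (000): 0 ones → 0
Block 3 (000): 0 ones → 0
Block 4 (111): 3 ones → 1
Block 5 (111): 3 ones → 1
Block 6 (000): 0 ones → 0

000110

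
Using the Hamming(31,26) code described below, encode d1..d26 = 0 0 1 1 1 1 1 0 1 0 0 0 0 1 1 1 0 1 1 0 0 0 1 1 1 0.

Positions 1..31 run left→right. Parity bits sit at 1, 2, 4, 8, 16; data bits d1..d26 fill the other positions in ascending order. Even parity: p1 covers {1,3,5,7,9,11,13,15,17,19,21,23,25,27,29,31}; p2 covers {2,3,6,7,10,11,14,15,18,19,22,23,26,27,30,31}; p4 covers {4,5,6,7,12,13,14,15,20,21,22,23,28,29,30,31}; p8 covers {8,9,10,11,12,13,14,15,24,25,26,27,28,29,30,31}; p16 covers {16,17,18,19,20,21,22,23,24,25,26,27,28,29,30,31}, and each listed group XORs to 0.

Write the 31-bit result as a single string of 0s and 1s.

0101011011101000001110110001110

Place data at non-parity positions: p1 p2 0 p4 0 1 1 p8 1 1 1 0 1 0 0 p16 0 0 1 1 1 0 1 1 0 0 0 1 1 1 0
p1 (pos 1,3,5,7,9,11,13,15,17,19,21,23,25,27,29,31): XOR of data positions = 0⊕0⊕1⊕1⊕1⊕1⊕0⊕0⊕1⊕1⊕1⊕0⊕0⊕1⊕0 = 0
p2 (pos 2,3,6,7,10,11,14,15,18,19,22,23,26,27,30,31): XOR of data positions = 0⊕1⊕1⊕1⊕1⊕0⊕0⊕0⊕1⊕0⊕1⊕0⊕0⊕1⊕0 = 1
p4 (pos 4,5,6,7,12,13,14,15,20,21,22,23,28,29,30,31): XOR of data positions = 0⊕1⊕1⊕0⊕1⊕0⊕0⊕1⊕1⊕0⊕1⊕1⊕1⊕1⊕0 = 1
p8 (pos 8,9,10,11,12,13,14,15,24,25,26,27,28,29,30,31): XOR of data positions = 1⊕1⊕1⊕0⊕1⊕0⊕0⊕1⊕0⊕0⊕0⊕1⊕1⊕1⊕0 = 0
p16 (pos 16,17,18,19,20,21,22,23,24,25,26,27,28,29,30,31): XOR of data positions = 0⊕0⊕1⊕1⊕1⊕0⊕1⊕1⊕0⊕0⊕0⊕1⊕1⊕1⊕0 = 0
Codeword: 0101011011101000001110110001110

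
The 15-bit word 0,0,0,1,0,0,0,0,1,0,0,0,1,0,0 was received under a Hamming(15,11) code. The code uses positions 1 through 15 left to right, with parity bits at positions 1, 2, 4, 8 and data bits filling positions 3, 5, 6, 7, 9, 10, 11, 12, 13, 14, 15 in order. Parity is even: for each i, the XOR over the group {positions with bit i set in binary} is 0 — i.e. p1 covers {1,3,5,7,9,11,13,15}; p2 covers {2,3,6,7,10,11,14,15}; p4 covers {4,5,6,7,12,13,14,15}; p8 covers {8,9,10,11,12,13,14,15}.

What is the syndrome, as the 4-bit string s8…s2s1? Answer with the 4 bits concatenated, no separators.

0000

s1 (pos 1,3,5,7,9,11,13,15): 0⊕0⊕0⊕0⊕1⊕0⊕1⊕0 = 0
s2 (pos 2,3,6,7,10,11,14,15): 0⊕0⊕0⊕0⊕0⊕0⊕0⊕0 = 0
s4 (pos 4,5,6,7,12,13,14,15): 1⊕0⊕0⊕0⊕0⊕1⊕0⊕0 = 0
s8 (pos 8,9,10,11,12,13,14,15): 0⊕1⊕0⊕0⊕0⊕1⊕0⊕0 = 0
Syndrome s8…s1 = 0000 → no error.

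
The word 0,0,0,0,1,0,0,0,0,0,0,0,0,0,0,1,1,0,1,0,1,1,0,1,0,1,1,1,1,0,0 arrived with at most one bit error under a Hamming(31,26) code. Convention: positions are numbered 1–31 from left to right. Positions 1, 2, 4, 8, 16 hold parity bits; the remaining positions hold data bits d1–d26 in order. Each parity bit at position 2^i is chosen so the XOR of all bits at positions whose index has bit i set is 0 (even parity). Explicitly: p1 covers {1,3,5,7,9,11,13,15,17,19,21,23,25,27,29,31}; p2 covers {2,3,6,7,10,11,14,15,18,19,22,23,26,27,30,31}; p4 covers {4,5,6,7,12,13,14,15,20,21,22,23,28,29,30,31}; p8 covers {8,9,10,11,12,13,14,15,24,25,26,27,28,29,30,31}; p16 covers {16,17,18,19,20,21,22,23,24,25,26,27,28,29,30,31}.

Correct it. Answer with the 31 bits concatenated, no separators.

s1 (pos 1,3,5,7,9,11,13,15,17,19,21,23,25,27,29,31): 0⊕0⊕1⊕0⊕0⊕0⊕0⊕0⊕1⊕1⊕1⊕0⊕0⊕1⊕1⊕0 = 0
s2 (pos 2,3,6,7,10,11,14,15,18,19,22,23,26,27,30,31): 0⊕0⊕0⊕0⊕0⊕0⊕0⊕0⊕0⊕1⊕1⊕0⊕1⊕1⊕0⊕0 = 0
s4 (pos 4,5,6,7,12,13,14,15,20,21,22,23,28,29,30,31): 0⊕1⊕0⊕0⊕0⊕0⊕0⊕0⊕0⊕1⊕1⊕0⊕1⊕1⊕0⊕0 = 1
s8 (pos 8,9,10,11,12,13,14,15,24,25,26,27,28,29,30,31): 0⊕0⊕0⊕0⊕0⊕0⊕0⊕0⊕1⊕0⊕1⊕1⊕1⊕1⊕0⊕0 = 1
s16 (pos 16,17,18,19,20,21,22,23,24,25,26,27,28,29,30,31): 1⊕1⊕0⊕1⊕0⊕1⊕1⊕0⊕1⊕0⊕1⊕1⊕1⊕1⊕0⊕0 = 0
Syndrome s16…s1 = 01100 → error at position 12.
Flip position 12: 0000100000000001101011010111100 → 0000100000010001101011010111100

0000100000010001101011010111100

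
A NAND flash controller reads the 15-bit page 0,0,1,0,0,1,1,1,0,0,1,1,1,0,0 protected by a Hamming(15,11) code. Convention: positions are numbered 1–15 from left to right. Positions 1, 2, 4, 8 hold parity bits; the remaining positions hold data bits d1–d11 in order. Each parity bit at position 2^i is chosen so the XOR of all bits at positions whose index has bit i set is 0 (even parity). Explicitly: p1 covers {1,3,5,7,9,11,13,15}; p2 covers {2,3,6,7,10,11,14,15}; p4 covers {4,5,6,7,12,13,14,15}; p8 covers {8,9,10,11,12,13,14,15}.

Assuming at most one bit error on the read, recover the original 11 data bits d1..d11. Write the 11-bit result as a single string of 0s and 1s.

10110011100

s1 (pos 1,3,5,7,9,11,13,15): 0⊕1⊕0⊕1⊕0⊕1⊕1⊕0 = 0
s2 (pos 2,3,6,7,10,11,14,15): 0⊕1⊕1⊕1⊕0⊕1⊕0⊕0 = 0
s4 (pos 4,5,6,7,12,13,14,15): 0⊕0⊕1⊕1⊕1⊕1⊕0⊕0 = 0
s8 (pos 8,9,10,11,12,13,14,15): 1⊕0⊕0⊕1⊕1⊕1⊕0⊕0 = 0
Syndrome s8…s1 = 0000 → no error.
Read data bits from positions 3,5,6,7,9,10,11,12,13,14,15: 10110011100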